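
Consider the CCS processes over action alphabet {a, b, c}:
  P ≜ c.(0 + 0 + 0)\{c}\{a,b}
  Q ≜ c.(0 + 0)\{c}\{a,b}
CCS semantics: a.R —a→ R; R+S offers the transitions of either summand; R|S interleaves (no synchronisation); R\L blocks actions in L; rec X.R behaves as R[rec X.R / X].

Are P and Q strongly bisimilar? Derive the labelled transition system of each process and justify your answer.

LTS(P): 2 reachable states
  s0 = c.(0 + 0 + 0)\{c}\{a,b} ⊢ ··c··> s1
  s1 = (0 + 0 + 0)\{c}\{a,b} ⊢ deadlocked
LTS(Q): 2 reachable states
  t0 = c.(0 + 0)\{c}\{a,b} ⊢ ··c··> t1
  t1 = (0 + 0)\{c}\{a,b} ⊢ deadlocked
Bisimilarity quotient blocks:
  B0 = {s0, t0}
  B1 = {s1, t1}
s0 ∈ B0, t0 ∈ B0 → same block

P ~ Q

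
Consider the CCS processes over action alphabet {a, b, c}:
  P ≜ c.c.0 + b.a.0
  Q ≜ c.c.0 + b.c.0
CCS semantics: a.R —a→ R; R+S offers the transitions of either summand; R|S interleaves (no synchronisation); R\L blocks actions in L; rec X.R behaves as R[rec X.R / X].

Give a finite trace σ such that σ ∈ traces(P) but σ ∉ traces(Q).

P's transition system — 4 states:
  s0 = c.c.0 + b.a.0 → —b→ s1, —c→ s2
  s1 = a.0 → —a→ s3
  s2 = c.0 → —c→ s3
  s3 = 0 → deadlocked
Q's transition system — 3 states:
  t0 = c.c.0 + b.c.0 → —b→ t1, —c→ t1
  t1 = c.0 → —c→ t2
  t2 = 0 → deadlocked
Run σ = ⟨ba⟩ on P: start {s0}
  after b @ step 1: {s1}
  after a @ step 2: {s3}
  ✓ P
Run σ = ⟨ba⟩ on Q: start {t0}
  after b @ step 1: {t1}
  after a @ step 2: no successor for Q

ba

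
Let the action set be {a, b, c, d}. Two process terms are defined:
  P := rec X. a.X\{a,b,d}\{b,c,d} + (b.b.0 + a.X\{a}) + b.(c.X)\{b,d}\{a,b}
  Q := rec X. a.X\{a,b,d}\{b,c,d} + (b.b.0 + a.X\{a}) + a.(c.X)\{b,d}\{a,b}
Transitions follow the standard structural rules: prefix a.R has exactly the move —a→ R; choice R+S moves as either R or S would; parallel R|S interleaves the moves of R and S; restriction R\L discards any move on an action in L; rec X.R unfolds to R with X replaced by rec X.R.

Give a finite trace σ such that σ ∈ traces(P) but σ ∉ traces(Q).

Reachable graph of P (11 states):
  s0 = rec X. a.X\{a,b,d}\{b,c,d} + (b.b.0 + a.X\{a}) + b.(c.X)\{b,d}\{a,b} → ··a··> s1, ··a··> s2, ··b··> s3, ··b··> s4
  s1 = (rec X. a.X\{a,b,d}\{b,c,d} + (b.b.0 + a.X\{a}) + b.(c.X)\{b,d}\{a,b})\{a,b,d}\{b,c,d} → deadlocked
  s2 = (rec X. a.X\{a,b,d}\{b,c,d} + (b.b.0 + a.X\{a}) + b.(c.X)\{b,d}\{a,b})\{a} → ··b··> s5, ··b··> s6
  s3 = (c.(rec X. a.X\{a,b,d}\{b,c,d} + (b.b.0 + a.X\{a}) + b.(c.X)\{b,d}\{a,b}))\{b,d}\{a,b} → ··c··> s7
  s4 = b.0 → ··b··> s8
  s5 = (b.0)\{a} → ··b··> s9
  s6 = (c.(rec X. a.X\{a,b,d}\{b,c,d} + (b.b.0 + a.X\{a}) + b.(c.X)\{b,d}\{a,b}))\{b,d}\{a,b}\{a} → ··c··> s10
  s7 = (rec X. a.X\{a,b,d}\{b,c,d} + (b.b.0 + a.X\{a}) + b.(c.X)\{b,d}\{a,b})\{b,d}\{a,b} → deadlocked
  s8 = 0 → deadlocked
  s9 = 0\{a} → deadlocked
  s10 = (rec X. a.X\{a,b,d}\{b,c,d} + (b.b.0 + a.X\{a}) + b.(c.X)\{b,d}\{a,b})\{b,d}\{a,b}\{a} → deadlocked
Reachable graph of Q (9 states):
  t0 = rec X. a.X\{a,b,d}\{b,c,d} + (b.b.0 + a.X\{a}) + a.(c.X)\{b,d}\{a,b} → ··a··> t1, ··a··> t2, ··a··> t3, ··b··> t4
  t1 = (c.(rec X. a.X\{a,b,d}\{b,c,d} + (b.b.0 + a.X\{a}) + a.(c.X)\{b,d}\{a,b}))\{b,d}\{a,b} → ··c··> t5
  t2 = (rec X. a.X\{a,b,d}\{b,c,d} + (b.b.0 + a.X\{a}) + a.(c.X)\{b,d}\{a,b})\{a,b,d}\{b,c,d} → deadlocked
  t3 = (rec X. a.X\{a,b,d}\{b,c,d} + (b.b.0 + a.X\{a}) + a.(c.X)\{b,d}\{a,b})\{a} → ··b··> t6
  t4 = b.0 → ··b··> t7
  t5 = (rec X. a.X\{a,b,d}\{b,c,d} + (b.b.0 + a.X\{a}) + a.(c.X)\{b,d}\{a,b})\{b,d}\{a,b} → deadlocked
  t6 = (b.0)\{a} → ··b··> t8
  t7 = 0 → deadlocked
  t8 = 0\{a} → deadlocked
Executing bc from P (initial set {s0}):
  after b @ step 1: {s3, s4}
  after c @ step 2: {s7}
  — P admits the full trace.
Executing bc from Q (initial set {t0}):
  after b @ step 1: {t4}
  after c @ step 2: ∅ (Q stuck)

bc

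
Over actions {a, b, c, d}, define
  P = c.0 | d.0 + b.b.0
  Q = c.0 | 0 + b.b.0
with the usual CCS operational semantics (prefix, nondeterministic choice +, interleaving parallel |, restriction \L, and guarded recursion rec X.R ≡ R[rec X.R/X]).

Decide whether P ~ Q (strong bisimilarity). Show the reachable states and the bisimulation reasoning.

LTS(P): 6 reachable states
  p0 = c.0 | d.0 + b.b.0 → -b-> p1, -c-> p2, -d-> p3
  p1 = b.0 → -b-> p4
  p2 = 0 | d.0 → -d-> p5
  p3 = c.0 | 0 → -c-> p5
  p4 = 0 → stopped
  p5 = 0 | 0 → stopped
LTS(Q): 4 reachable states
  q0 = c.0 | 0 + b.b.0 → -b-> q1, -c-> q2
  q1 = b.0 → -b-> q3
  q2 = 0 | 0 → stopped
  q3 = 0 → stopped
Coarsest stable partition (strong bisimilarity classes):
  B0 = {p0}
  B1 = {p3}
  B2 = {p4, p5, q2, q3}
  B3 = {p1, q1}
  B4 = {p2}
  B5 = {q0}
p0 ∈ B0, q0 ∈ B5 → different blocks

NO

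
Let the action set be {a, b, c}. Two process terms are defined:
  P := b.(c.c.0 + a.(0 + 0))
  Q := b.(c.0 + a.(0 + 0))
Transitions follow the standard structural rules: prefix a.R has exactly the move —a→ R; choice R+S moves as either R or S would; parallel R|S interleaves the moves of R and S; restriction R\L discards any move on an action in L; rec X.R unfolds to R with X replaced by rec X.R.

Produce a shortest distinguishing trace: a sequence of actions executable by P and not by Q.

P's transition system — 5 states:
  u0 = b.(c.c.0 + a.(0 + 0)) has moves --b--▸ u1
  u1 = c.c.0 + a.(0 + 0) has moves --a--▸ u2, --c--▸ u3
  u2 = 0 + 0 has moves (no moves)
  u3 = c.0 has moves --c--▸ u4
  u4 = 0 has moves (no moves)
Q's transition system — 4 states:
  v0 = b.(c.0 + a.(0 + 0)) has moves --b--▸ v1
  v1 = c.0 + a.(0 + 0) has moves --a--▸ v2, --c--▸ v3
  v2 = 0 + 0 has moves (no moves)
  v3 = 0 has moves (no moves)
Trace ⟨bcc⟩ through P, begin at {u0}:
  step 1 (b): {u1}
  step 2 (c): {u3}
  step 3 (c): {u4}
  P completes σ.
Trace ⟨bcc⟩ through Q, begin at {v0}:
  step 1 (b): {v1}
  step 2 (c): {v3}
  step 3 (c): ∅ (Q stuck)

bcc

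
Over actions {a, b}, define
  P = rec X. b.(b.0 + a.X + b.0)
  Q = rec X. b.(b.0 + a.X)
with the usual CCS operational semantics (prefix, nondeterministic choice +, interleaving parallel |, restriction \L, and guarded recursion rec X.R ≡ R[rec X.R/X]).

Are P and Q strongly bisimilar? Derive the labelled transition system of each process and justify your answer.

Reachable graph of P (3 states):
  s0 = rec X. b.(b.0 + a.X + b.0) has moves —b→ s1
  s1 = b.0 + a.(rec X. b.(b.0 + a.X + b.0)) + b.0 has moves —a→ s0, —b→ s2
  s2 = 0 has moves deadlocked
Reachable graph of Q (3 states):
  t0 = rec X. b.(b.0 + a.X) has moves —b→ t1
  t1 = b.0 + a.(rec X. b.(b.0 + a.X)) has moves —a→ t0, —b→ t2
  t2 = 0 has moves deadlocked
Partition-refinement fixed point:
  B0 = {s0, t0}
  B1 = {s1, t1}
  B2 = {s2, t2}
s0 ∈ B0, t0 ∈ B0 → same block

YES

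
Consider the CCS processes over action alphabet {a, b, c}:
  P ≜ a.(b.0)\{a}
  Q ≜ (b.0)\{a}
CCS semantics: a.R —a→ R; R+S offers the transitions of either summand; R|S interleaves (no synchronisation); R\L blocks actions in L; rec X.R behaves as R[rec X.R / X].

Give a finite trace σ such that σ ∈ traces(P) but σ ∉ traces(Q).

a

Reachable graph of P (3 states):
  s0 = a.(b.0)\{a} :: --a--▸ s1
  s1 = (b.0)\{a} :: --b--▸ s2
  s2 = 0\{a} :: stopped
Reachable graph of Q (2 states):
  t0 = (b.0)\{a} :: --b--▸ t1
  t1 = 0\{a} :: stopped
Run σ = ⟨a⟩ on P: start {s0}
  [1] a ⇒ {s1}
  ✓ P
Run σ = ⟨a⟩ on Q: start {t0}
  [1] a ⇒ no successor for Q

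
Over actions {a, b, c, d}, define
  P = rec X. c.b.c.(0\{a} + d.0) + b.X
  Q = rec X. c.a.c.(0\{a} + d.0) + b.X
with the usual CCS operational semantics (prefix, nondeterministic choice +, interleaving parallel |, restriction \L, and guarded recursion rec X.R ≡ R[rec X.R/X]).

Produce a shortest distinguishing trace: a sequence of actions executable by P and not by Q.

P's transition system — 5 states:
  m0 = rec X. c.b.c.(0\{a} + d.0) + b.X :: ··b··> m0, ··c··> m1
  m1 = b.c.(0\{a} + d.0) :: ··b··> m2
  m2 = c.(0\{a} + d.0) :: ··c··> m3
  m3 = 0\{a} + d.0 :: ··d··> m4
  m4 = 0 :: stopped
Q's transition system — 5 states:
  n0 = rec X. c.a.c.(0\{a} + d.0) + b.X :: ··b··> n0, ··c··> n1
  n1 = a.c.(0\{a} + d.0) :: ··a··> n2
  n2 = c.(0\{a} + d.0) :: ··c··> n3
  n3 = 0\{a} + d.0 :: ··d··> n4
  n4 = 0 :: stopped
Trace ⟨cb⟩ through P, begin at {m0}:
  [1] c ⇒ {m1}
  [2] b ⇒ {m2}
  — P admits the full trace.
Trace ⟨cb⟩ through Q, begin at {n0}:
  [1] c ⇒ {n1}
  [2] b ⇒ no successor for Q

cb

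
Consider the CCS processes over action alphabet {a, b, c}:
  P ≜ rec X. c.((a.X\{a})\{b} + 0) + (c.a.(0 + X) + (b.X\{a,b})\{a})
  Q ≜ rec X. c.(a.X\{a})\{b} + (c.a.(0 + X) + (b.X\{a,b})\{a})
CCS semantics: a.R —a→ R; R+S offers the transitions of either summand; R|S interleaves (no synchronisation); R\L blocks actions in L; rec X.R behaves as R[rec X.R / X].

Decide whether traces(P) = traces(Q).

P's transition system — 10 states:
  u0 = rec X. c.((a.X\{a})\{b} + 0) + (c.a.(0 + X) + (b.X\{a,b})\{a}) → --b--▸ u1, --c--▸ u2, --c--▸ u3
  u1 = (rec X. c.((a.X\{a})\{b} + 0) + (c.a.(0 + X) + (b.X\{a,b})\{a}))\{a,b}\{a} → --c--▸ u4, --c--▸ u5
  u2 = (a.(rec X. c.((a.X\{a})\{b} + 0) + (c.a.(0 + X) + (b.X\{a,b})\{a}))\{a})\{b} + 0 → --a--▸ u6
  u3 = a.(0 + (rec X. c.((a.X\{a})\{b} + 0) + (c.a.(0 + X) + (b.X\{a,b})\{a}))) → --a--▸ u7
  u4 = ((a.(rec X. c.((a.X\{a})\{b} + 0) + (c.a.(0 + X) + (b.X\{a,b})\{a}))\{a})\{b} + 0)\{a,b}\{a} → ·
  u5 = (a.(0 + (rec X. c.((a.X\{a})\{b} + 0) + (c.a.(0 + X) + (b.X\{a,b})\{a}))))\{a,b}\{a} → ·
  u6 = (rec X. c.((a.X\{a})\{b} + 0) + (c.a.(0 + X) + (b.X\{a,b})\{a}))\{a}\{b} → --c--▸ u8, --c--▸ u9
  u7 = 0 + (rec X. c.((a.X\{a})\{b} + 0) + (c.a.(0 + X) + (b.X\{a,b})\{a})) → --b--▸ u1, --c--▸ u2, --c--▸ u3
  u8 = ((a.(rec X. c.((a.X\{a})\{b} + 0) + (c.a.(0 + X) + (b.X\{a,b})\{a}))\{a})\{b} + 0)\{a}\{b} → ·
  u9 = (a.(0 + (rec X. c.((a.X\{a})\{b} + 0) + (c.a.(0 + X) + (b.X\{a,b})\{a}))))\{a}\{b} → ·
Q's transition system — 10 states:
  v0 = rec X. c.(a.X\{a})\{b} + (c.a.(0 + X) + (b.X\{a,b})\{a}) → --b--▸ v1, --c--▸ v2, --c--▸ v3
  v1 = (rec X. c.(a.X\{a})\{b} + (c.a.(0 + X) + (b.X\{a,b})\{a}))\{a,b}\{a} → --c--▸ v4, --c--▸ v5
  v2 = (a.(rec X. c.(a.X\{a})\{b} + (c.a.(0 + X) + (b.X\{a,b})\{a}))\{a})\{b} → --a--▸ v6
  v3 = a.(0 + (rec X. c.(a.X\{a})\{b} + (c.a.(0 + X) + (b.X\{a,b})\{a}))) → --a--▸ v7
  v4 = (a.(0 + (rec X. c.(a.X\{a})\{b} + (c.a.(0 + X) + (b.X\{a,b})\{a}))))\{a,b}\{a} → ·
  v5 = (a.(rec X. c.(a.X\{a})\{b} + (c.a.(0 + X) + (b.X\{a,b})\{a}))\{a})\{b}\{a,b}\{a} → ·
  v6 = (rec X. c.(a.X\{a})\{b} + (c.a.(0 + X) + (b.X\{a,b})\{a}))\{a}\{b} → --c--▸ v8, --c--▸ v9
  v7 = 0 + (rec X. c.(a.X\{a})\{b} + (c.a.(0 + X) + (b.X\{a,b})\{a})) → --b--▸ v1, --c--▸ v2, --c--▸ v3
  v8 = (a.(0 + (rec X. c.(a.X\{a})\{b} + (c.a.(0 + X) + (b.X\{a,b})\{a}))))\{a}\{b} → ·
  v9 = (a.(rec X. c.(a.X\{a})\{b} + (c.a.(0 + X) + (b.X\{a,b})\{a}))\{a})\{b}\{a}\{b} → ·
Bisimilarity quotient blocks:
  B0 = {u0, u7, v0, v7}
  B1 = {u1, u6, v1, v6}
  B2 = {u4, u5, u8, u9, v4, v5, v8, v9}
  B3 = {u3, v3}
  B4 = {u2, v2}
u0 ∈ B0, v0 ∈ B0 → same block
Bisimilar ⇒ trace-equivalent.

trace-equivalent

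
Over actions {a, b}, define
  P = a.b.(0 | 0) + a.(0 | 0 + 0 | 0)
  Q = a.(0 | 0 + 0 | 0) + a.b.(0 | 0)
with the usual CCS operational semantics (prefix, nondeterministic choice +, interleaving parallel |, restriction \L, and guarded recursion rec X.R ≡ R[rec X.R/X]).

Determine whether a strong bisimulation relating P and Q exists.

Reachable graph of P (4 states):
  s0 = a.b.(0 | 0) + a.(0 | 0 + 0 | 0) has moves =a=> s1, =a=> s2
  s1 = 0 | 0 + 0 | 0 has moves stopped
  s2 = b.(0 | 0) has moves =b=> s3
  s3 = 0 | 0 has moves stopped
Reachable graph of Q (4 states):
  t0 = a.(0 | 0 + 0 | 0) + a.b.(0 | 0) has moves =a=> t1, =a=> t2
  t1 = 0 | 0 + 0 | 0 has moves stopped
  t2 = b.(0 | 0) has moves =b=> t3
  t3 = 0 | 0 has moves stopped
Partition-refinement fixed point:
  B0 = {s0, t0}
  B1 = {s1, s3, t1, t3}
  B2 = {s2, t2}
s0 ∈ B0, t0 ∈ B0 → same block

YES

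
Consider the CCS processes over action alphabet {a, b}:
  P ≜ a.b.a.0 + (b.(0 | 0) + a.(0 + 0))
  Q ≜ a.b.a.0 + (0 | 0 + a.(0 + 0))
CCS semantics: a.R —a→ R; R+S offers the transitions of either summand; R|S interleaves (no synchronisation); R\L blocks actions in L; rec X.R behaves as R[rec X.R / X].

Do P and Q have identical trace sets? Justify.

trace-distinct — witness ⟨b⟩

Reachable graph of P (6 states):
  p0 = a.b.a.0 + (b.(0 | 0) + a.(0 + 0)) | -a-> p1, -a-> p2, -b-> p3
  p1 = 0 + 0 | stopped
  p2 = b.a.0 | -b-> p4
  p3 = 0 | 0 | stopped
  p4 = a.0 | -a-> p5
  p5 = 0 | stopped
Reachable graph of Q (5 states):
  q0 = a.b.a.0 + (0 | 0 + a.(0 + 0)) | -a-> q1, -a-> q2
  q1 = 0 + 0 | stopped
  q2 = b.a.0 | -b-> q3
  q3 = a.0 | -a-> q4
  q4 = 0 | stopped
Trace ⟨b⟩ through P, begin at {p0}:
  [1] b ⇒ {p3}
  P completes σ.
Trace ⟨b⟩ through Q, begin at {q0}:
  [1] b ⇒ ∅ (Q stuck)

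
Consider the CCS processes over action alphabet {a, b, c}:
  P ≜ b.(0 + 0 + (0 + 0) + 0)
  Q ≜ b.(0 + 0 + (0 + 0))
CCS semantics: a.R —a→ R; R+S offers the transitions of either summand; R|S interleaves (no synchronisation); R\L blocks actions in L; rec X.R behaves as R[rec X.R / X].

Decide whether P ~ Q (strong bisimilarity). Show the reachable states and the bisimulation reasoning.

YES

Reachable graph of P (2 states):
  p0 = b.(0 + 0 + (0 + 0) + 0) → ··b··> p1
  p1 = 0 + 0 + (0 + 0) + 0 → ·
Reachable graph of Q (2 states):
  q0 = b.(0 + 0 + (0 + 0)) → ··b··> q1
  q1 = 0 + 0 + (0 + 0) → ·
Partition-refinement fixed point:
  B0 = {p0, q0}
  B1 = {p1, q1}
p0 ∈ B0, q0 ∈ B0 → same block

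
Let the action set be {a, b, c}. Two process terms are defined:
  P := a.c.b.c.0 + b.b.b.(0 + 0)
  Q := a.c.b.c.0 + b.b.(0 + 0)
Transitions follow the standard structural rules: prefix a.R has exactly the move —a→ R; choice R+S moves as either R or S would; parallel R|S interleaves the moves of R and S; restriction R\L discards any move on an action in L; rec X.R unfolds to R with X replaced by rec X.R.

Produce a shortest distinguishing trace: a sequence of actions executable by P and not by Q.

bbb

Reachable graph of P (8 states):
  p0 = a.c.b.c.0 + b.b.b.(0 + 0) has moves =a=> p1, =b=> p2
  p1 = c.b.c.0 has moves =c=> p3
  p2 = b.b.(0 + 0) has moves =b=> p4
  p3 = b.c.0 has moves =b=> p5
  p4 = b.(0 + 0) has moves =b=> p6
  p5 = c.0 has moves =c=> p7
  p6 = 0 + 0 has moves ·
  p7 = 0 has moves ·
Reachable graph of Q (7 states):
  q0 = a.c.b.c.0 + b.b.(0 + 0) has moves =a=> q1, =b=> q2
  q1 = c.b.c.0 has moves =c=> q3
  q2 = b.(0 + 0) has moves =b=> q4
  q3 = b.c.0 has moves =b=> q5
  q4 = 0 + 0 has moves ·
  q5 = c.0 has moves =c=> q6
  q6 = 0 has moves ·
Executing bbb from P (initial set {p0}):
  [1] b ⇒ {p2}
  [2] b ⇒ {p4}
  [3] b ⇒ {p6}
  P completes σ.
Executing bbb from Q (initial set {q0}):
  [1] b ⇒ {q2}
  [2] b ⇒ {q4}
  [3] b ⇒ ∅ (Q stuck)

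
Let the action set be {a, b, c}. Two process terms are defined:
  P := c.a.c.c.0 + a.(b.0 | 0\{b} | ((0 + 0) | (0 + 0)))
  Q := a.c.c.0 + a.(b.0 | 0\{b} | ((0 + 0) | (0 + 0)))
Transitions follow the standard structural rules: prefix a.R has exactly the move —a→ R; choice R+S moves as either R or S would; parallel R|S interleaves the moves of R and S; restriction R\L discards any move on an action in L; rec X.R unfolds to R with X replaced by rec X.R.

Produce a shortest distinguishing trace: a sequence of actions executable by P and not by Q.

c

Reachable graph of P (7 states):
  s0 = c.a.c.c.0 + a.(b.0 | 0\{b} | ((0 + 0) | (0 + 0))) → =a=> s1, =c=> s2
  s1 = b.0 | 0\{b} | ((0 + 0) | (0 + 0)) → =b=> s3
  s2 = a.c.c.0 → =a=> s4
  s3 = 0 | 0\{b} | ((0 + 0) | (0 + 0)) → ·
  s4 = c.c.0 → =c=> s5
  s5 = c.0 → =c=> s6
  s6 = 0 → ·
Reachable graph of Q (6 states):
  t0 = a.c.c.0 + a.(b.0 | 0\{b} | ((0 + 0) | (0 + 0))) → =a=> t1, =a=> t2
  t1 = b.0 | 0\{b} | ((0 + 0) | (0 + 0)) → =b=> t3
  t2 = c.c.0 → =c=> t4
  t3 = 0 | 0\{b} | ((0 + 0) | (0 + 0)) → ·
  t4 = c.0 → =c=> t5
  t5 = 0 → ·
Trace ⟨c⟩ through P, begin at {s0}:
  [1] c ⇒ {s2}
  — P admits the full trace.
Trace ⟨c⟩ through Q, begin at {t0}:
  [1] c ⇒ no successor for Q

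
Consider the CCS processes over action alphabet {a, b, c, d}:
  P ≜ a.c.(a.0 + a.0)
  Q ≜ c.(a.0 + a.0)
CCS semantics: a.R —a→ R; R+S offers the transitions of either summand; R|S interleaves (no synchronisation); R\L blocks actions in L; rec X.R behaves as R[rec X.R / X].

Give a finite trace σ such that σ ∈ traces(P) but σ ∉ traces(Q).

a

LTS(P): 4 reachable states
  m0 = a.c.(a.0 + a.0) :: -a-> m1
  m1 = c.(a.0 + a.0) :: -c-> m2
  m2 = a.0 + a.0 :: -a-> m3
  m3 = 0 :: ·
LTS(Q): 3 reachable states
  n0 = c.(a.0 + a.0) :: -c-> n1
  n1 = a.0 + a.0 :: -a-> n2
  n2 = 0 :: ·
Trace ⟨a⟩ through P, begin at {m0}:
  after a @ step 1: {m1}
  P completes σ.
Trace ⟨a⟩ through Q, begin at {n0}:
  after a @ step 1: no successor for Q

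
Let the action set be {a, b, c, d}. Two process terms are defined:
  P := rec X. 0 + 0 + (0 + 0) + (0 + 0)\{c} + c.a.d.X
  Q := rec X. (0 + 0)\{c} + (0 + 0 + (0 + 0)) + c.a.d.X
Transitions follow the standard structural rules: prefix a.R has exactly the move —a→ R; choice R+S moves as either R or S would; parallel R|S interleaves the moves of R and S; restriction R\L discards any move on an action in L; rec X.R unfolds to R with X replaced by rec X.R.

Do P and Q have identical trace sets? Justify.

traces(P) = traces(Q)

Reachable graph of P (3 states):
  u0 = rec X. 0 + 0 + (0 + 0) + (0 + 0)\{c} + c.a.d.X | -c-> u1
  u1 = a.d.(rec X. 0 + 0 + (0 + 0) + (0 + 0)\{c} + c.a.d.X) | -a-> u2
  u2 = d.(rec X. 0 + 0 + (0 + 0) + (0 + 0)\{c} + c.a.d.X) | -d-> u0
Reachable graph of Q (3 states):
  v0 = rec X. (0 + 0)\{c} + (0 + 0 + (0 + 0)) + c.a.d.X | -c-> v1
  v1 = a.d.(rec X. (0 + 0)\{c} + (0 + 0 + (0 + 0)) + c.a.d.X) | -a-> v2
  v2 = d.(rec X. (0 + 0)\{c} + (0 + 0 + (0 + 0)) + c.a.d.X) | -d-> v0
Bisimilarity quotient blocks:
  B0 = {u0, v0}
  B1 = {u1, v1}
  B2 = {u2, v2}
u0 ∈ B0, v0 ∈ B0 → same block
Bisimilar ⇒ trace-equivalent.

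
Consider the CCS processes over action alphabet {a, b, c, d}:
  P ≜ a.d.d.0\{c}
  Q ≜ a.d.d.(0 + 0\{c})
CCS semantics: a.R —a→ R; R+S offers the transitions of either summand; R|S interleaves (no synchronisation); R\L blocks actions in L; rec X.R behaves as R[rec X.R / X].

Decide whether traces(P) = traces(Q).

YES

Reachable graph of P (4 states):
  p0 = a.d.d.0\{c} | —a→ p1
  p1 = d.d.0\{c} | —d→ p2
  p2 = d.0\{c} | —d→ p3
  p3 = 0\{c} | (no moves)
Reachable graph of Q (4 states):
  q0 = a.d.d.(0 + 0\{c}) | —a→ q1
  q1 = d.d.(0 + 0\{c}) | —d→ q2
  q2 = d.(0 + 0\{c}) | —d→ q3
  q3 = 0 + 0\{c} | (no moves)
Bisimilarity quotient blocks:
  B0 = {p0, q0}
  B1 = {p1, q1}
  B2 = {p2, q2}
  B3 = {p3, q3}
p0 ∈ B0, q0 ∈ B0 → same block
Bisimilar ⇒ trace-equivalent.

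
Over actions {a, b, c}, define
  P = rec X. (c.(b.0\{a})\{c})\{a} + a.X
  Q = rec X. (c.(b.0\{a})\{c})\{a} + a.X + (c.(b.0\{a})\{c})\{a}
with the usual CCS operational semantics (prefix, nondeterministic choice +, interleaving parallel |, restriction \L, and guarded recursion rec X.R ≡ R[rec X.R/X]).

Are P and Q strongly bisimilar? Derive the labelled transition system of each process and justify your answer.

P ~ Q

LTS(P): 3 reachable states
  p0 = rec X. (c.(b.0\{a})\{c})\{a} + a.X has moves -a-> p0, -c-> p1
  p1 = (b.0\{a})\{c}\{a} has moves -b-> p2
  p2 = 0\{a}\{c}\{a} has moves deadlocked
LTS(Q): 3 reachable states
  q0 = rec X. (c.(b.0\{a})\{c})\{a} + a.X + (c.(b.0\{a})\{c})\{a} has moves -a-> q0, -c-> q1
  q1 = (b.0\{a})\{c}\{a} has moves -b-> q2
  q2 = 0\{a}\{c}\{a} has moves deadlocked
Partition-refinement fixed point:
  B0 = {p0, q0}
  B1 = {p1, q1}
  B2 = {p2, q2}
p0 ∈ B0, q0 ∈ B0 → same block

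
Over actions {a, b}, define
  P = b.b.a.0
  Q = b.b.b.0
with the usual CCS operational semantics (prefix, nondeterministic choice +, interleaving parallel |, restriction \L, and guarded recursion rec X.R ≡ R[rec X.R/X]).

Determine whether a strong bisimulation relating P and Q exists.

Reachable graph of P (4 states):
  p0 = b.b.a.0 has moves =b=> p1
  p1 = b.a.0 has moves =b=> p2
  p2 = a.0 has moves =a=> p3
  p3 = 0 has moves ·
Reachable graph of Q (4 states):
  q0 = b.b.b.0 has moves =b=> q1
  q1 = b.b.0 has moves =b=> q2
  q2 = b.0 has moves =b=> q3
  q3 = 0 has moves ·
Coarsest stable partition (strong bisimilarity classes):
  B0 = {p0}
  B1 = {p1}
  B2 = {p2}
  B3 = {p3, q3}
  B4 = {q0}
  B5 = {q1}
  B6 = {q2}
p0 ∈ B0, q0 ∈ B4 → different blocks

NO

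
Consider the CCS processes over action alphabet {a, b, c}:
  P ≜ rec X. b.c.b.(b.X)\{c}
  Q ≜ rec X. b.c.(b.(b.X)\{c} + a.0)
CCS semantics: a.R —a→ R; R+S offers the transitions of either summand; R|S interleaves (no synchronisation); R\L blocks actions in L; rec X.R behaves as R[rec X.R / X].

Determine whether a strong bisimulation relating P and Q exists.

LTS(P): 6 reachable states
  p0 = rec X. b.c.b.(b.X)\{c} | ··b··> p1
  p1 = c.b.(b.(rec X. b.c.b.(b.X)\{c}))\{c} | ··c··> p2
  p2 = b.(b.(rec X. b.c.b.(b.X)\{c}))\{c} | ··b··> p3
  p3 = (b.(rec X. b.c.b.(b.X)\{c}))\{c} | ··b··> p4
  p4 = (rec X. b.c.b.(b.X)\{c})\{c} | ··b··> p5
  p5 = (c.b.(b.(rec X. b.c.b.(b.X)\{c}))\{c})\{c} | (no moves)
LTS(Q): 7 reachable states
  q0 = rec X. b.c.(b.(b.X)\{c} + a.0) | ··b··> q1
  q1 = c.(b.(b.(rec X. b.c.(b.(b.X)\{c} + a.0)))\{c} + a.0) | ··c··> q2
  q2 = b.(b.(rec X. b.c.(b.(b.X)\{c} + a.0)))\{c} + a.0 | ··a··> q3, ··b··> q4
  q3 = 0 | (no moves)
  q4 = (b.(rec X. b.c.(b.(b.X)\{c} + a.0)))\{c} | ··b··> q5
  q5 = (rec X. b.c.(b.(b.X)\{c} + a.0))\{c} | ··b··> q6
  q6 = (c.(b.(b.(rec X. b.c.(b.(b.X)\{c} + a.0)))\{c} + a.0))\{c} | (no moves)
Coarsest stable partition (strong bisimilarity classes):
  B0 = {p0}
  B1 = {p1}
  B2 = {p2}
  B3 = {p3, q4}
  B4 = {p4, q5}
  B5 = {p5, q3, q6}
  B6 = {q0}
  B7 = {q1}
  B8 = {q2}
p0 ∈ B0, q0 ∈ B6 → different blocks

NO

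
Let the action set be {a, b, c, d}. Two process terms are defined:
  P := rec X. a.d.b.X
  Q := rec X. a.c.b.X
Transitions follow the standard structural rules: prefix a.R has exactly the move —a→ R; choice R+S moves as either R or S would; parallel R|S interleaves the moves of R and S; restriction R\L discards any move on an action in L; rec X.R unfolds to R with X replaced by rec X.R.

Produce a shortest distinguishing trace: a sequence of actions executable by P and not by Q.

LTS(P): 3 reachable states
  m0 = rec X. a.d.b.X has moves --a--▸ m1
  m1 = d.b.(rec X. a.d.b.X) has moves --d--▸ m2
  m2 = b.(rec X. a.d.b.X) has moves --b--▸ m0
LTS(Q): 3 reachable states
  n0 = rec X. a.c.b.X has moves --a--▸ n1
  n1 = c.b.(rec X. a.c.b.X) has moves --c--▸ n2
  n2 = b.(rec X. a.c.b.X) has moves --b--▸ n0
Trace ⟨ad⟩ through P, begin at {m0}:
  [1] a ⇒ {m1}
  [2] d ⇒ {m2}
  — P admits the full trace.
Trace ⟨ad⟩ through Q, begin at {n0}:
  [1] a ⇒ {n1}
  [2] d ⇒ ∅  — Q cannot continue

ad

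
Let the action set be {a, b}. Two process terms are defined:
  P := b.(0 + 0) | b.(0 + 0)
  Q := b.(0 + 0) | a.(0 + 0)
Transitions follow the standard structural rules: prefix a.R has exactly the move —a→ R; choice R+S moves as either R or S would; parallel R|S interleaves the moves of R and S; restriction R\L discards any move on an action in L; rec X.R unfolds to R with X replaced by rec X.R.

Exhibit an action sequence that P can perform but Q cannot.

bb

LTS(P): 4 reachable states
  s0 = b.(0 + 0) | b.(0 + 0) has moves =b=> s1, =b=> s2
  s1 = (0 + 0) | b.(0 + 0) has moves =b=> s3
  s2 = b.(0 + 0) | (0 + 0) has moves =b=> s3
  s3 = (0 + 0) | (0 + 0) has moves ∅
LTS(Q): 4 reachable states
  t0 = b.(0 + 0) | a.(0 + 0) has moves =a=> t1, =b=> t2
  t1 = b.(0 + 0) | (0 + 0) has moves =b=> t3
  t2 = (0 + 0) | a.(0 + 0) has moves =a=> t3
  t3 = (0 + 0) | (0 + 0) has moves ∅
Trace ⟨bb⟩ through P, begin at {s0}:
  [1] b ⇒ {s1, s2}
  [2] b ⇒ {s3}
  — P admits the full trace.
Trace ⟨bb⟩ through Q, begin at {t0}:
  [1] b ⇒ {t2}
  [2] b ⇒ ∅  — Q cannot continue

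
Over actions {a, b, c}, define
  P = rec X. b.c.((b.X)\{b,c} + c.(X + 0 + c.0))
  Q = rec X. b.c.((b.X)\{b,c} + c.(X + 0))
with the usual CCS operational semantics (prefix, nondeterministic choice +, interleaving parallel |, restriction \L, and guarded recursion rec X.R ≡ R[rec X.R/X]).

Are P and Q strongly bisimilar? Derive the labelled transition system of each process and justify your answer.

NO

Reachable graph of P (5 states):
  p0 = rec X. b.c.((b.X)\{b,c} + c.(X + 0 + c.0)) → —b→ p1
  p1 = c.((b.(rec X. b.c.((b.X)\{b,c} + c.(X + 0 + c.0))))\{b,c} + c.((rec X. b.c.((b.X)\{b,c} + c.(X + 0 + c.0))) + 0 + c.0)) → —c→ p2
  p2 = (b.(rec X. b.c.((b.X)\{b,c} + c.(X + 0 + c.0))))\{b,c} + c.((rec X. b.c.((b.X)\{b,c} + c.(X + 0 + c.0))) + 0 + c.0) → —c→ p3
  p3 = (rec X. b.c.((b.X)\{b,c} + c.(X + 0 + c.0))) + 0 + c.0 → —b→ p1, —c→ p4
  p4 = 0 → (no moves)
Reachable graph of Q (4 states):
  q0 = rec X. b.c.((b.X)\{b,c} + c.(X + 0)) → —b→ q1
  q1 = c.((b.(rec X. b.c.((b.X)\{b,c} + c.(X + 0))))\{b,c} + c.((rec X. b.c.((b.X)\{b,c} + c.(X + 0))) + 0)) → —c→ q2
  q2 = (b.(rec X. b.c.((b.X)\{b,c} + c.(X + 0))))\{b,c} + c.((rec X. b.c.((b.X)\{b,c} + c.(X + 0))) + 0) → —c→ q3
  q3 = (rec X. b.c.((b.X)\{b,c} + c.(X + 0))) + 0 → —b→ q1
Coarsest stable partition (strong bisimilarity classes):
  B0 = {p0}
  B1 = {p1}
  B2 = {p2}
  B3 = {p3}
  B4 = {p4}
  B5 = {q0, q3}
  B6 = {q1}
  B7 = {q2}
p0 ∈ B0, q0 ∈ B5 → different blocks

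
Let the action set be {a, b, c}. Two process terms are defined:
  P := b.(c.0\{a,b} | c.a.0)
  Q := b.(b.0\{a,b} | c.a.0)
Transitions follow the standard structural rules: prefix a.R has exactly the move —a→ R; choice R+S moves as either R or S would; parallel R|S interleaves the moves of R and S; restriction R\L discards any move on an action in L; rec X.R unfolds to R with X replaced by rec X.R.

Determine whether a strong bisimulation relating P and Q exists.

not bisimilar

LTS(P): 7 reachable states
  s0 = b.(c.0\{a,b} | c.a.0) → —b→ s1
  s1 = c.0\{a,b} | c.a.0 → —c→ s2, —c→ s3
  s2 = 0\{a,b} | c.a.0 → —c→ s4
  s3 = c.0\{a,b} | a.0 → —a→ s5, —c→ s4
  s4 = 0\{a,b} | a.0 → —a→ s6
  s5 = c.0\{a,b} | 0 → —c→ s6
  s6 = 0\{a,b} | 0 → ∅
LTS(Q): 7 reachable states
  t0 = b.(b.0\{a,b} | c.a.0) → —b→ t1
  t1 = b.0\{a,b} | c.a.0 → —b→ t2, —c→ t3
  t2 = 0\{a,b} | c.a.0 → —c→ t4
  t3 = b.0\{a,b} | a.0 → —a→ t5, —b→ t4
  t4 = 0\{a,b} | a.0 → —a→ t6
  t5 = b.0\{a,b} | 0 → —b→ t6
  t6 = 0\{a,b} | 0 → ∅
Partition-refinement fixed point:
  B0 = {s0}
  B1 = {s1}
  B2 = {s3}
  B3 = {s4, t4}
  B4 = {s6, t6}
  B5 = {s5}
  B6 = {s2, t2}
  B7 = {t0}
  B8 = {t1}
  B9 = {t3}
  B10 = {t5}
s0 ∈ B0, t0 ∈ B7 → different blocks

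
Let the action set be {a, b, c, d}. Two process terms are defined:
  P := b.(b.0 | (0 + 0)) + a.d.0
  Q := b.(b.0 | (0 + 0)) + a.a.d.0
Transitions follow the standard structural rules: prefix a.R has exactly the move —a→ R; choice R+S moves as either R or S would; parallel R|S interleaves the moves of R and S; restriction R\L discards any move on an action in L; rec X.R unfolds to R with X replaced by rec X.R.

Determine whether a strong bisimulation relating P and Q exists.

not bisimilar

LTS(P): 5 reachable states
  m0 = b.(b.0 | (0 + 0)) + a.d.0 :: --a--▸ m1, --b--▸ m2
  m1 = d.0 :: --d--▸ m3
  m2 = b.0 | (0 + 0) :: --b--▸ m4
  m3 = 0 :: ∅
  m4 = 0 | (0 + 0) :: ∅
LTS(Q): 6 reachable states
  n0 = b.(b.0 | (0 + 0)) + a.a.d.0 :: --a--▸ n1, --b--▸ n2
  n1 = a.d.0 :: --a--▸ n3
  n2 = b.0 | (0 + 0) :: --b--▸ n4
  n3 = d.0 :: --d--▸ n5
  n4 = 0 | (0 + 0) :: ∅
  n5 = 0 :: ∅
Partition-refinement fixed point:
  B0 = {m0}
  B1 = {m2, n2}
  B2 = {m3, m4, n4, n5}
  B3 = {m1, n3}
  B4 = {n0}
  B5 = {n1}
m0 ∈ B0, n0 ∈ B4 → different blocks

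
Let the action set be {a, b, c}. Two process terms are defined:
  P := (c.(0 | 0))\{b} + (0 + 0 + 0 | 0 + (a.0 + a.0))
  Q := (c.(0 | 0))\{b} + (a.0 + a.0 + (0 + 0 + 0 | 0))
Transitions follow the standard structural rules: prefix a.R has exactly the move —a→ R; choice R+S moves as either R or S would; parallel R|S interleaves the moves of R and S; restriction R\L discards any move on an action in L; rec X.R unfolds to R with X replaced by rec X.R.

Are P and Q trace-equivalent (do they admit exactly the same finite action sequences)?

traces(P) = traces(Q)

Reachable graph of P (3 states):
  u0 = (c.(0 | 0))\{b} + (0 + 0 + 0 | 0 + (a.0 + a.0)) ⊢ —a→ u1, —c→ u2
  u1 = 0 ⊢ (no moves)
  u2 = (0 | 0)\{b} ⊢ (no moves)
Reachable graph of Q (3 states):
  v0 = (c.(0 | 0))\{b} + (a.0 + a.0 + (0 + 0 + 0 | 0)) ⊢ —a→ v1, —c→ v2
  v1 = 0 ⊢ (no moves)
  v2 = (0 | 0)\{b} ⊢ (no moves)
Partition-refinement fixed point:
  B0 = {u0, v0}
  B1 = {u1, u2, v1, v2}
u0 ∈ B0, v0 ∈ B0 → same block
Bisimilar ⇒ trace-equivalent.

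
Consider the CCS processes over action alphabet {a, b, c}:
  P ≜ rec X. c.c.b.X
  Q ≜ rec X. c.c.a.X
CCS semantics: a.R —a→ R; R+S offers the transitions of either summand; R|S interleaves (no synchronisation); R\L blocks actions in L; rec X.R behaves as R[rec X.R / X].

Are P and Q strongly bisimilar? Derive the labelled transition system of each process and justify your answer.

LTS(P): 3 reachable states
  s0 = rec X. c.c.b.X ⊢ -c-> s1
  s1 = c.b.(rec X. c.c.b.X) ⊢ -c-> s2
  s2 = b.(rec X. c.c.b.X) ⊢ -b-> s0
LTS(Q): 3 reachable states
  t0 = rec X. c.c.a.X ⊢ -c-> t1
  t1 = c.a.(rec X. c.c.a.X) ⊢ -c-> t2
  t2 = a.(rec X. c.c.a.X) ⊢ -a-> t0
Coarsest stable partition (strong bisimilarity classes):
  B0 = {s0}
  B1 = {s1}
  B2 = {s2}
  B3 = {t0}
  B4 = {t1}
  B5 = {t2}
s0 ∈ B0, t0 ∈ B3 → different blocks

not bisimilar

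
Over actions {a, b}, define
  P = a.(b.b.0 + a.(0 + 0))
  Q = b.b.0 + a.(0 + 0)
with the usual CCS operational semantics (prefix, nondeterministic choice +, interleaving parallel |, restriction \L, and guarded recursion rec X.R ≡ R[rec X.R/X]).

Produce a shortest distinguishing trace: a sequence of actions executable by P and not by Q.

P's transition system — 5 states:
  p0 = a.(b.b.0 + a.(0 + 0)) | =a=> p1
  p1 = b.b.0 + a.(0 + 0) | =a=> p2, =b=> p3
  p2 = 0 + 0 | ∅
  p3 = b.0 | =b=> p4
  p4 = 0 | ∅
Q's transition system — 4 states:
  q0 = b.b.0 + a.(0 + 0) | =a=> q1, =b=> q2
  q1 = 0 + 0 | ∅
  q2 = b.0 | =b=> q3
  q3 = 0 | ∅
Executing aa from P (initial set {p0}):
  step 1 (a): {p1}
  step 2 (a): {p2}
  — P admits the full trace.
Executing aa from Q (initial set {q0}):
  step 1 (a): {q1}
  step 2 (a): no successor for Q

aa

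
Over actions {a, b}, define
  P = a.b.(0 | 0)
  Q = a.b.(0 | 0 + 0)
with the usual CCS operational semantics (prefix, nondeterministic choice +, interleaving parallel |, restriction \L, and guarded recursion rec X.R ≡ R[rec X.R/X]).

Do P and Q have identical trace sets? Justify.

traces(P) = traces(Q)

P's transition system — 3 states:
  u0 = a.b.(0 | 0) → —a→ u1
  u1 = b.(0 | 0) → —b→ u2
  u2 = 0 | 0 → ∅
Q's transition system — 3 states:
  v0 = a.b.(0 | 0 + 0) → —a→ v1
  v1 = b.(0 | 0 + 0) → —b→ v2
  v2 = 0 | 0 + 0 → ∅
Coarsest stable partition (strong bisimilarity classes):
  B0 = {u0, v0}
  B1 = {u1, v1}
  B2 = {u2, v2}
u0 ∈ B0, v0 ∈ B0 → same block
Bisimilar ⇒ trace-equivalent.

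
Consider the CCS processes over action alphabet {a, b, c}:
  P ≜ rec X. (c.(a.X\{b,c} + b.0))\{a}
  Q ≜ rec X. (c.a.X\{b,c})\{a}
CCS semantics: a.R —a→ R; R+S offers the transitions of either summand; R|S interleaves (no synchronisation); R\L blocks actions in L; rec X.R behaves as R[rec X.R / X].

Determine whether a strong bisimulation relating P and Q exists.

Reachable graph of P (3 states):
  u0 = rec X. (c.(a.X\{b,c} + b.0))\{a} has moves ··c··> u1
  u1 = (a.(rec X. (c.(a.X\{b,c} + b.0))\{a})\{b,c} + b.0)\{a} has moves ··b··> u2
  u2 = 0\{a} has moves deadlocked
Reachable graph of Q (2 states):
  v0 = rec X. (c.a.X\{b,c})\{a} has moves ··c··> v1
  v1 = (a.(rec X. (c.a.X\{b,c})\{a})\{b,c})\{a} has moves deadlocked
Coarsest stable partition (strong bisimilarity classes):
  B0 = {u0}
  B1 = {u1}
  B2 = {u2, v1}
  B3 = {v0}
u0 ∈ B0, v0 ∈ B3 → different blocks

NO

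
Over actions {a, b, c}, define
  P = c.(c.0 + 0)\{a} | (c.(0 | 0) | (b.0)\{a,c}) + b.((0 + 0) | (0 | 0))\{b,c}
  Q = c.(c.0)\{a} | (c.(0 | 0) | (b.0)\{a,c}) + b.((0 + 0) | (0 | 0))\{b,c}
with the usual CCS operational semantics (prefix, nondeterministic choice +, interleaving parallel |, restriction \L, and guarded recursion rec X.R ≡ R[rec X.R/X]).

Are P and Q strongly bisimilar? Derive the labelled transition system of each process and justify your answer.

Reachable graph of P (13 states):
  p0 = c.(c.0 + 0)\{a} | (c.(0 | 0) | (b.0)\{a,c}) + b.((0 + 0) | (0 | 0))\{b,c} ⊢ ··b··> p1, ··b··> p2, ··c··> p3, ··c··> p4
  p1 = ((0 + 0) | (0 | 0))\{b,c} ⊢ stopped
  p2 = c.(c.0 + 0)\{a} | (c.(0 | 0) | 0\{a,c}) ⊢ ··c··> p5, ··c··> p6
  p3 = (c.0 + 0)\{a} | (c.(0 | 0) | (b.0)\{a,c}) ⊢ ··b··> p5, ··c··> p7, ··c··> p8
  p4 = c.(c.0 + 0)\{a} | (0 | 0 | (b.0)\{a,c}) ⊢ ··b··> p6, ··c··> p7
  p5 = (c.0 + 0)\{a} | (c.(0 | 0) | 0\{a,c}) ⊢ ··c··> p10, ··c··> p9
  p6 = c.(c.0 + 0)\{a} | (0 | 0 | 0\{a,c}) ⊢ ··c··> p9
  p7 = (c.0 + 0)\{a} | (0 | 0 | (b.0)\{a,c}) ⊢ ··b··> p9, ··c··> p11
  p8 = 0\{a} | (c.(0 | 0) | (b.0)\{a,c}) ⊢ ··b··> p10, ··c··> p11
  p9 = (c.0 + 0)\{a} | (0 | 0 | 0\{a,c}) ⊢ ··c··> p12
  p10 = 0\{a} | (c.(0 | 0) | 0\{a,c}) ⊢ ··c··> p12
  p11 = 0\{a} | (0 | 0 | (b.0)\{a,c}) ⊢ ··b··> p12
  p12 = 0\{a} | (0 | 0 | 0\{a,c}) ⊢ stopped
Reachable graph of Q (13 states):
  q0 = c.(c.0)\{a} | (c.(0 | 0) | (b.0)\{a,c}) + b.((0 + 0) | (0 | 0))\{b,c} ⊢ ··b··> q1, ··b··> q2, ··c··> q3, ··c··> q4
  q1 = ((0 + 0) | (0 | 0))\{b,c} ⊢ stopped
  q2 = c.(c.0)\{a} | (c.(0 | 0) | 0\{a,c}) ⊢ ··c··> q5, ··c··> q6
  q3 = (c.0)\{a} | (c.(0 | 0) | (b.0)\{a,c}) ⊢ ··b··> q5, ··c··> q7, ··c··> q8
  q4 = c.(c.0)\{a} | (0 | 0 | (b.0)\{a,c}) ⊢ ··b··> q6, ··c··> q7
  q5 = (c.0)\{a} | (c.(0 | 0) | 0\{a,c}) ⊢ ··c··> q10, ··c··> q9
  q6 = c.(c.0)\{a} | (0 | 0 | 0\{a,c}) ⊢ ··c··> q9
  q7 = (c.0)\{a} | (0 | 0 | (b.0)\{a,c}) ⊢ ··b··> q9, ··c··> q11
  q8 = 0\{a} | (c.(0 | 0) | (b.0)\{a,c}) ⊢ ··b··> q10, ··c··> q11
  q9 = (c.0)\{a} | (0 | 0 | 0\{a,c}) ⊢ ··c··> q12
  q10 = 0\{a} | (c.(0 | 0) | 0\{a,c}) ⊢ ··c··> q12
  q11 = 0\{a} | (0 | 0 | (b.0)\{a,c}) ⊢ ··b··> q12
  q12 = 0\{a} | (0 | 0 | 0\{a,c}) ⊢ stopped
Bisimilarity quotient blocks:
  B0 = {p0, q0}
  B1 = {p2, q2}
  B2 = {p5, p6, q5, q6}
  B3 = {p10, p9, q10, q9}
  B4 = {p1, p12, q1, q12}
  B5 = {p3, p4, q3, q4}
  B6 = {p7, p8, q7, q8}
  B7 = {p11, q11}
p0 ∈ B0, q0 ∈ B0 → same block

bisimilar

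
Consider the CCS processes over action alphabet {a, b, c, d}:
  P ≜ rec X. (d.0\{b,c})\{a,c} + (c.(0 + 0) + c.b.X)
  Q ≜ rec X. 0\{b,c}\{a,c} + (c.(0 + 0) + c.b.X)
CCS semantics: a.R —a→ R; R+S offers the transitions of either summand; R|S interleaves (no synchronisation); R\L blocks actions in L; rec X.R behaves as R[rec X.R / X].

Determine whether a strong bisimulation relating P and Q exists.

Reachable graph of P (4 states):
  p0 = rec X. (d.0\{b,c})\{a,c} + (c.(0 + 0) + c.b.X) has moves ··c··> p1, ··c··> p2, ··d··> p3
  p1 = 0 + 0 has moves deadlocked
  p2 = b.(rec X. (d.0\{b,c})\{a,c} + (c.(0 + 0) + c.b.X)) has moves ··b··> p0
  p3 = 0\{b,c}\{a,c} has moves deadlocked
Reachable graph of Q (3 states):
  q0 = rec X. 0\{b,c}\{a,c} + (c.(0 + 0) + c.b.X) has moves ··c··> q1, ··c··> q2
  q1 = 0 + 0 has moves deadlocked
  q2 = b.(rec X. 0\{b,c}\{a,c} + (c.(0 + 0) + c.b.X)) has moves ··b··> q0
Bisimilarity quotient blocks:
  B0 = {p0}
  B1 = {p1, p3, q1}
  B2 = {p2}
  B3 = {q0}
  B4 = {q2}
p0 ∈ B0, q0 ∈ B3 → different blocks

NO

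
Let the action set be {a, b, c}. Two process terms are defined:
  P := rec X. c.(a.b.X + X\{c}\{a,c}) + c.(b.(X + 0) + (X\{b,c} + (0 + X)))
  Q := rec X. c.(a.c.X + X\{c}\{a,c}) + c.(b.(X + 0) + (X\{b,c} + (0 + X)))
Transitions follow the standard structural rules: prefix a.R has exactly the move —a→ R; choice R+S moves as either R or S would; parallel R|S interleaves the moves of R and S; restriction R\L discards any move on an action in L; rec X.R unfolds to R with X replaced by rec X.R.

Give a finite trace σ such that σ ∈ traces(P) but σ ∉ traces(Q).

cab

LTS(P): 5 reachable states
  m0 = rec X. c.(a.b.X + X\{c}\{a,c}) + c.(b.(X + 0) + (X\{b,c} + (0 + X))) has moves —c→ m1, —c→ m2
  m1 = a.b.(rec X. c.(a.b.X + X\{c}\{a,c}) + c.(b.(X + 0) + (X\{b,c} + (0 + X)))) + (rec X. c.(a.b.X + X\{c}\{a,c}) + c.(b.(X + 0) + (X\{b,c} + (0 + X))))\{c}\{a,c} has moves —a→ m3
  m2 = b.((rec X. c.(a.b.X + X\{c}\{a,c}) + c.(b.(X + 0) + (X\{b,c} + (0 + X)))) + 0) + ((rec X. c.(a.b.X + X\{c}\{a,c}) + c.(b.(X + 0) + (X\{b,c} + (0 + X))))\{b,c} + (0 + (rec X. c.(a.b.X + X\{c}\{a,c}) + c.(b.(X + 0) + (X\{b,c} + (0 + X)))))) has moves —b→ m4, —c→ m1, —c→ m2
  m3 = b.(rec X. c.(a.b.X + X\{c}\{a,c}) + c.(b.(X + 0) + (X\{b,c} + (0 + X)))) has moves —b→ m0
  m4 = (rec X. c.(a.b.X + X\{c}\{a,c}) + c.(b.(X + 0) + (X\{b,c} + (0 + X)))) + 0 has moves —c→ m1, —c→ m2
LTS(Q): 5 reachable states
  n0 = rec X. c.(a.c.X + X\{c}\{a,c}) + c.(b.(X + 0) + (X\{b,c} + (0 + X))) has moves —c→ n1, —c→ n2
  n1 = a.c.(rec X. c.(a.c.X + X\{c}\{a,c}) + c.(b.(X + 0) + (X\{b,c} + (0 + X)))) + (rec X. c.(a.c.X + X\{c}\{a,c}) + c.(b.(X + 0) + (X\{b,c} + (0 + X))))\{c}\{a,c} has moves —a→ n3
  n2 = b.((rec X. c.(a.c.X + X\{c}\{a,c}) + c.(b.(X + 0) + (X\{b,c} + (0 + X)))) + 0) + ((rec X. c.(a.c.X + X\{c}\{a,c}) + c.(b.(X + 0) + (X\{b,c} + (0 + X))))\{b,c} + (0 + (rec X. c.(a.c.X + X\{c}\{a,c}) + c.(b.(X + 0) + (X\{b,c} + (0 + X)))))) has moves —b→ n4, —c→ n1, —c→ n2
  n3 = c.(rec X. c.(a.c.X + X\{c}\{a,c}) + c.(b.(X + 0) + (X\{b,c} + (0 + X)))) has moves —c→ n0
  n4 = (rec X. c.(a.c.X + X\{c}\{a,c}) + c.(b.(X + 0) + (X\{b,c} + (0 + X)))) + 0 has moves —c→ n1, —c→ n2
Executing cab from P (initial set {m0}):
  [1] c ⇒ {m1, m2}
  [2] a ⇒ {m3}
  [3] b ⇒ {m0}
  ✓ P
Executing cab from Q (initial set {n0}):
  [1] c ⇒ {n1, n2}
  [2] a ⇒ {n3}
  [3] b ⇒ no successor for Q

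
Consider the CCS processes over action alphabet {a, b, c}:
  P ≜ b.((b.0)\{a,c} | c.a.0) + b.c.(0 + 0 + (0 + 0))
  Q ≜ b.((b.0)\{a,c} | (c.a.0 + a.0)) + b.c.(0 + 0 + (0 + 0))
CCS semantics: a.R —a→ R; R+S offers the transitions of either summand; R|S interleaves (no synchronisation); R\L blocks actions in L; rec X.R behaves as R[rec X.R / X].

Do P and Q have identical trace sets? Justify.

P's transition system — 9 states:
  s0 = b.((b.0)\{a,c} | c.a.0) + b.c.(0 + 0 + (0 + 0)) → —b→ s1, —b→ s2
  s1 = (b.0)\{a,c} | c.a.0 → —b→ s3, —c→ s4
  s2 = c.(0 + 0 + (0 + 0)) → —c→ s5
  s3 = 0\{a,c} | c.a.0 → —c→ s6
  s4 = (b.0)\{a,c} | a.0 → —a→ s7, —b→ s6
  s5 = 0 + 0 + (0 + 0) → stopped
  s6 = 0\{a,c} | a.0 → —a→ s8
  s7 = (b.0)\{a,c} | 0 → —b→ s8
  s8 = 0\{a,c} | 0 → stopped
Q's transition system — 9 states:
  t0 = b.((b.0)\{a,c} | (c.a.0 + a.0)) + b.c.(0 + 0 + (0 + 0)) → —b→ t1, —b→ t2
  t1 = (b.0)\{a,c} | (c.a.0 + a.0) → —a→ t3, —b→ t4, —c→ t5
  t2 = c.(0 + 0 + (0 + 0)) → —c→ t6
  t3 = (b.0)\{a,c} | 0 → —b→ t7
  t4 = 0\{a,c} | (c.a.0 + a.0) → —a→ t7, —c→ t8
  t5 = (b.0)\{a,c} | a.0 → —a→ t3, —b→ t8
  t6 = 0 + 0 + (0 + 0) → stopped
  t7 = 0\{a,c} | 0 → stopped
  t8 = 0\{a,c} | a.0 → —a→ t7
Executing ba from Q (initial set {t0}):
  step 1 (b): {t1, t2}
  step 2 (a): {t3}
  Q completes σ.
Executing ba from P (initial set {s0}):
  step 1 (b): {s1, s2}
  step 2 (a): ∅  — P cannot continue

NO — witness ⟨ba⟩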